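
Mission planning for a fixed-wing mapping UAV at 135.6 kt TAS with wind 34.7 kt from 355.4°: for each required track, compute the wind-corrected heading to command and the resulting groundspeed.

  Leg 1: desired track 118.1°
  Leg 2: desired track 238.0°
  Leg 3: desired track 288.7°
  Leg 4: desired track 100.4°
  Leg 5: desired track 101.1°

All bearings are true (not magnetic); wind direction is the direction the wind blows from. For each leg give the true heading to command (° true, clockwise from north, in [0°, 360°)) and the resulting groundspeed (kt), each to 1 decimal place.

Leg 1: heading=105.7°, groundspeed=151.2 kt
Leg 2: heading=251.1°, groundspeed=148.0 kt
Leg 3: heading=302.3°, groundspeed=118.1 kt
Leg 4: heading=86.1°, groundspeed=140.4 kt
Leg 5: heading=86.8°, groundspeed=140.8 kt

Leg 1: desired track 118.1°; wind correction -12.4° → command heading 105.7°, groundspeed 151.2 kt
Leg 2: desired track 238.0°; wind correction +13.1° → command heading 251.1°, groundspeed 148.0 kt
Leg 3: desired track 288.7°; wind correction +13.6° → command heading 302.3°, groundspeed 118.1 kt
Leg 4: desired track 100.4°; wind correction -14.3° → command heading 86.1°, groundspeed 140.4 kt
Leg 5: desired track 101.1°; wind correction -14.3° → command heading 86.8°, groundspeed 140.8 kt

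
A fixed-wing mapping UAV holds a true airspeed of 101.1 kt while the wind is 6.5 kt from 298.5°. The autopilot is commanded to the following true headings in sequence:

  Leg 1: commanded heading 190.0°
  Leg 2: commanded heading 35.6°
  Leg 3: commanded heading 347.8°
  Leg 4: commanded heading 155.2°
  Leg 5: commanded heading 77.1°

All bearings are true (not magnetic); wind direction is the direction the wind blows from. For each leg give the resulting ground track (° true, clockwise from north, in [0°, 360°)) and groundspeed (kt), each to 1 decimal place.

Leg 1: heading 190.0°; drift -3.4° → track 186.6°, groundspeed 103.3 kt
Leg 2: heading 35.6°; drift +3.6° → track 39.2°, groundspeed 102.1 kt
Leg 3: heading 347.8°; drift +2.9° → track 350.7°, groundspeed 97.0 kt
Leg 4: heading 155.2°; drift -2.1° → track 153.1°, groundspeed 106.4 kt
Leg 5: heading 77.1°; drift +2.3° → track 79.4°, groundspeed 106.1 kt

Leg 1: track=186.6°, groundspeed=103.3 kt
Leg 2: track=39.2°, groundspeed=102.1 kt
Leg 3: track=350.7°, groundspeed=97.0 kt
Leg 4: track=153.1°, groundspeed=106.4 kt
Leg 5: track=79.4°, groundspeed=106.1 kt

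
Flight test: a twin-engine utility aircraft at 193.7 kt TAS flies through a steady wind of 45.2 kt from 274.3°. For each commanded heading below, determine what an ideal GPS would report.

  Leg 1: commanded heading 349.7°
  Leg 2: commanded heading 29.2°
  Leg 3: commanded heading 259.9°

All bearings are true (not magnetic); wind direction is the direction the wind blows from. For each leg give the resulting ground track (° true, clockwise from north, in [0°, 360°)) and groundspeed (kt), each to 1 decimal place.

Leg 1: heading 349.7°; drift +13.5° → track 3.2°, groundspeed 187.5 kt
Leg 2: heading 29.2°; drift +10.9° → track 40.1°, groundspeed 216.6 kt
Leg 3: heading 259.9°; drift -4.3° → track 255.6°, groundspeed 150.3 kt

Leg 1: track=3.2°, groundspeed=187.5 kt
Leg 2: track=40.1°, groundspeed=216.6 kt
Leg 3: track=255.6°, groundspeed=150.3 kt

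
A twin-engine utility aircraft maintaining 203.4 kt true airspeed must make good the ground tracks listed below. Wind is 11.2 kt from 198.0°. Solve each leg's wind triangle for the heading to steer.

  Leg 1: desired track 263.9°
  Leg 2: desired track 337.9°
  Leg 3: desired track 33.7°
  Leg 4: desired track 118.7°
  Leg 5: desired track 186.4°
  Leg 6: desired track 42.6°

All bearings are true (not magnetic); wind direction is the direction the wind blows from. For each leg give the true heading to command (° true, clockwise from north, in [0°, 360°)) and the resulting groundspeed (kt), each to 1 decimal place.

Leg 1: heading=261.0°, groundspeed=198.6 kt
Leg 2: heading=335.9°, groundspeed=211.8 kt
Leg 3: heading=34.6°, groundspeed=214.2 kt
Leg 4: heading=121.8°, groundspeed=201.0 kt
Leg 5: heading=187.0°, groundspeed=192.4 kt
Leg 6: heading=43.9°, groundspeed=213.5 kt

Leg 1: desired track 263.9°; wind correction -2.9° → command heading 261.0°, groundspeed 198.6 kt
Leg 2: desired track 337.9°; wind correction -2.0° → command heading 335.9°, groundspeed 211.8 kt
Leg 3: desired track 33.7°; wind correction +0.9° → command heading 34.6°, groundspeed 214.2 kt
Leg 4: desired track 118.7°; wind correction +3.1° → command heading 121.8°, groundspeed 201.0 kt
Leg 5: desired track 186.4°; wind correction +0.6° → command heading 187.0°, groundspeed 192.4 kt
Leg 6: desired track 42.6°; wind correction +1.3° → command heading 43.9°, groundspeed 213.5 kt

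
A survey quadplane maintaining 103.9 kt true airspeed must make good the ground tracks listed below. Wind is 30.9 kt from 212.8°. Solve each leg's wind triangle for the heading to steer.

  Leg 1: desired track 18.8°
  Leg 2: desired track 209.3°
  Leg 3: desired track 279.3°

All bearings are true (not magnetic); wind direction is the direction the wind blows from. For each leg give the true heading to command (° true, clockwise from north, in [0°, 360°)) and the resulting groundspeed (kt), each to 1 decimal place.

Leg 1: heading=14.7°, groundspeed=133.6 kt
Leg 2: heading=210.3°, groundspeed=73.0 kt
Leg 3: heading=263.5°, groundspeed=87.6 kt

Leg 1: desired track 18.8°; wind correction -4.1° → command heading 14.7°, groundspeed 133.6 kt
Leg 2: desired track 209.3°; wind correction +1.0° → command heading 210.3°, groundspeed 73.0 kt
Leg 3: desired track 279.3°; wind correction -15.8° → command heading 263.5°, groundspeed 87.6 kt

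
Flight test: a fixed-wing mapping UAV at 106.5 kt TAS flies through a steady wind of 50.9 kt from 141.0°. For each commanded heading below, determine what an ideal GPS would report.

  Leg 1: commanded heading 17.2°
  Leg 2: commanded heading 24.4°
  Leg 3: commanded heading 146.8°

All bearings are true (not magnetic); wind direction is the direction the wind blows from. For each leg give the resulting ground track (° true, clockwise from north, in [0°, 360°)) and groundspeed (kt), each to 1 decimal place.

Leg 1: heading 17.2°; drift -17.4° → track 359.8°, groundspeed 141.3 kt
Leg 2: heading 24.4°; drift -19.4° → track 5.0°, groundspeed 137.1 kt
Leg 3: heading 146.8°; drift +5.3° → track 152.1°, groundspeed 56.1 kt

Leg 1: track=359.8°, groundspeed=141.3 kt
Leg 2: track=5.0°, groundspeed=137.1 kt
Leg 3: track=152.1°, groundspeed=56.1 kt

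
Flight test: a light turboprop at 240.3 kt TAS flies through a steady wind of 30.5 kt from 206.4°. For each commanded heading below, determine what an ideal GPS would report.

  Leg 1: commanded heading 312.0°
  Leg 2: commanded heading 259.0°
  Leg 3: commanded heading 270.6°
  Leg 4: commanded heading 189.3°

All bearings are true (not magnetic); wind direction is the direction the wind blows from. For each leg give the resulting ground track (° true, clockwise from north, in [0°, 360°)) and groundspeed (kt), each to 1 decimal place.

Leg 1: heading 312.0°; drift +6.7° → track 318.7°, groundspeed 250.2 kt
Leg 2: heading 259.0°; drift +6.2° → track 265.2°, groundspeed 223.1 kt
Leg 3: heading 270.6°; drift +6.9° → track 277.5°, groundspeed 228.7 kt
Leg 4: heading 189.3°; drift -2.4° → track 186.9°, groundspeed 211.3 kt

Leg 1: track=318.7°, groundspeed=250.2 kt
Leg 2: track=265.2°, groundspeed=223.1 kt
Leg 3: track=277.5°, groundspeed=228.7 kt
Leg 4: track=186.9°, groundspeed=211.3 kt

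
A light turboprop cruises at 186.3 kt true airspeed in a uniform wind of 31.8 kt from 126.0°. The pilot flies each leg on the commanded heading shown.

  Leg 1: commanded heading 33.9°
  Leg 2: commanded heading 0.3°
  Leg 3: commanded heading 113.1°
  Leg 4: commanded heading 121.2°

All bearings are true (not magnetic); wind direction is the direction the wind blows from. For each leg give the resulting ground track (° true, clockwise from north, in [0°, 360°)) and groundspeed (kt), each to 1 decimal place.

Leg 1: heading 33.9°; drift -9.6° → track 24.3°, groundspeed 190.1 kt
Leg 2: heading 0.3°; drift -7.2° → track 353.1°, groundspeed 206.5 kt
Leg 3: heading 113.1°; drift -2.6° → track 110.5°, groundspeed 155.5 kt
Leg 4: heading 121.2°; drift -1.0° → track 120.2°, groundspeed 154.6 kt

Leg 1: track=24.3°, groundspeed=190.1 kt
Leg 2: track=353.1°, groundspeed=206.5 kt
Leg 3: track=110.5°, groundspeed=155.5 kt
Leg 4: track=120.2°, groundspeed=154.6 kt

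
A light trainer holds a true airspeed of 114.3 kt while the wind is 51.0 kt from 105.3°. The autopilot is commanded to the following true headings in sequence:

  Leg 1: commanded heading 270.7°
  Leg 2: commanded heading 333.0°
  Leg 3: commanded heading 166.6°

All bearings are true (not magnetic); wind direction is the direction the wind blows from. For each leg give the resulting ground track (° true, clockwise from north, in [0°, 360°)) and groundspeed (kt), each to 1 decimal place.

Leg 1: heading 270.7°; drift +4.5° → track 275.2°, groundspeed 164.2 kt
Leg 2: heading 333.0°; drift -14.2° → track 318.8°, groundspeed 153.3 kt
Leg 3: heading 166.6°; drift +26.5° → track 193.1°, groundspeed 100.3 kt

Leg 1: track=275.2°, groundspeed=164.2 kt
Leg 2: track=318.8°, groundspeed=153.3 kt
Leg 3: track=193.1°, groundspeed=100.3 kt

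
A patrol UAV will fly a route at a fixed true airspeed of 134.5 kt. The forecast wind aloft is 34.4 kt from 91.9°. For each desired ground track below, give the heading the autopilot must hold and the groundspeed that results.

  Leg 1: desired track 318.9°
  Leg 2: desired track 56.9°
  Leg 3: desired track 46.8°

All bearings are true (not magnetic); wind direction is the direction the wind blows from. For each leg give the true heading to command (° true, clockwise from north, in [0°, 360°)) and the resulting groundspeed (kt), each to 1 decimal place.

Leg 1: desired track 318.9°; wind correction +10.8° → command heading 329.7°, groundspeed 155.6 kt
Leg 2: desired track 56.9°; wind correction +8.4° → command heading 65.3°, groundspeed 104.9 kt
Leg 3: desired track 46.8°; wind correction +10.4° → command heading 57.2°, groundspeed 108.0 kt

Leg 1: heading=329.7°, groundspeed=155.6 kt
Leg 2: heading=65.3°, groundspeed=104.9 kt
Leg 3: heading=57.2°, groundspeed=108.0 kt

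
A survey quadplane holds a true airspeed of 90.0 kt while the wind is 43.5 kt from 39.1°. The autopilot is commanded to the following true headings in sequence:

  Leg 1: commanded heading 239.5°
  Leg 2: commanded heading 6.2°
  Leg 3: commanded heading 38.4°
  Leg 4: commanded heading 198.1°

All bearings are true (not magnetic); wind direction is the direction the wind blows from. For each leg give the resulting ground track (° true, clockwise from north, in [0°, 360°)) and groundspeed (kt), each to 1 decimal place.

Leg 1: track=232.9°, groundspeed=131.6 kt
Leg 2: track=342.4°, groundspeed=58.5 kt
Leg 3: track=37.7°, groundspeed=46.5 kt
Leg 4: track=204.9°, groundspeed=131.5 kt

Leg 1: heading 239.5°; drift -6.6° → track 232.9°, groundspeed 131.6 kt
Leg 2: heading 6.2°; drift -23.8° → track 342.4°, groundspeed 58.5 kt
Leg 3: heading 38.4°; drift -0.7° → track 37.7°, groundspeed 46.5 kt
Leg 4: heading 198.1°; drift +6.8° → track 204.9°, groundspeed 131.5 kt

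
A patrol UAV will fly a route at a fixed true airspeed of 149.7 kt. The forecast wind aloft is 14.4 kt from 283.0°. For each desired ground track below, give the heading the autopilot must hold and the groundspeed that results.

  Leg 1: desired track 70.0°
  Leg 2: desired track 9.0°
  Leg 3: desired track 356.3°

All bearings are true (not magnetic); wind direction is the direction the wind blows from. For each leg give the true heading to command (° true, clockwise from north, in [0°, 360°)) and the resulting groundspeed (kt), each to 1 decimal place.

Leg 1: desired track 70.0°; wind correction -3.0° → command heading 67.0°, groundspeed 161.6 kt
Leg 2: desired track 9.0°; wind correction -5.5° → command heading 3.5°, groundspeed 148.0 kt
Leg 3: desired track 356.3°; wind correction -5.3° → command heading 351.0°, groundspeed 144.9 kt

Leg 1: heading=67.0°, groundspeed=161.6 kt
Leg 2: heading=3.5°, groundspeed=148.0 kt
Leg 3: heading=351.0°, groundspeed=144.9 kt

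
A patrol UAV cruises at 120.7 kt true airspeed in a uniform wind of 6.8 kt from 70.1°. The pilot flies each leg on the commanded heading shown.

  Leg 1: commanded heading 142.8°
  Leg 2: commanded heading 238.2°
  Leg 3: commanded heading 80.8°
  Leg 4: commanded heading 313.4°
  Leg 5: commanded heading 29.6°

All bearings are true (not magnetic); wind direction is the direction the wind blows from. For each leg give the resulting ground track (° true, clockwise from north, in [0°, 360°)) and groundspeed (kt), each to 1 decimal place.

Leg 1: heading 142.8°; drift +3.1° → track 145.9°, groundspeed 118.9 kt
Leg 2: heading 238.2°; drift +0.6° → track 238.8°, groundspeed 127.4 kt
Leg 3: heading 80.8°; drift +0.6° → track 81.4°, groundspeed 114.0 kt
Leg 4: heading 313.4°; drift -2.8° → track 310.6°, groundspeed 123.9 kt
Leg 5: heading 29.6°; drift -2.2° → track 27.4°, groundspeed 115.6 kt

Leg 1: track=145.9°, groundspeed=118.9 kt
Leg 2: track=238.8°, groundspeed=127.4 kt
Leg 3: track=81.4°, groundspeed=114.0 kt
Leg 4: track=310.6°, groundspeed=123.9 kt
Leg 5: track=27.4°, groundspeed=115.6 kt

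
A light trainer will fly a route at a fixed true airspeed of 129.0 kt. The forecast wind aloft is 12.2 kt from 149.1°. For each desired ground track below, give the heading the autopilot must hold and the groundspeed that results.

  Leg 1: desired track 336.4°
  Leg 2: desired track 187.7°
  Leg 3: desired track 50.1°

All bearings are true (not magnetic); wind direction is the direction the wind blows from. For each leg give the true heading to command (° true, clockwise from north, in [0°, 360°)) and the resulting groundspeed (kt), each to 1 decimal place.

Leg 1: heading=337.1°, groundspeed=141.1 kt
Leg 2: heading=184.3°, groundspeed=119.2 kt
Leg 3: heading=55.5°, groundspeed=130.3 kt

Leg 1: desired track 336.4°; wind correction +0.7° → command heading 337.1°, groundspeed 141.1 kt
Leg 2: desired track 187.7°; wind correction -3.4° → command heading 184.3°, groundspeed 119.2 kt
Leg 3: desired track 50.1°; wind correction +5.4° → command heading 55.5°, groundspeed 130.3 kt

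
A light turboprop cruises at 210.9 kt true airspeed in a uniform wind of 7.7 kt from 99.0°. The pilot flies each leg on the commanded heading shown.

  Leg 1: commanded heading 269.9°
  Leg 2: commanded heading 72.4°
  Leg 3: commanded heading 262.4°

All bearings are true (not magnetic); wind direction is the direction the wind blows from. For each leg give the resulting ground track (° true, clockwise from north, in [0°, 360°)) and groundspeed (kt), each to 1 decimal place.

Leg 1: track=270.2°, groundspeed=218.5 kt
Leg 2: track=71.4°, groundspeed=204.0 kt
Leg 3: track=263.0°, groundspeed=218.3 kt

Leg 1: heading 269.9°; drift +0.3° → track 270.2°, groundspeed 218.5 kt
Leg 2: heading 72.4°; drift -1.0° → track 71.4°, groundspeed 204.0 kt
Leg 3: heading 262.4°; drift +0.6° → track 263.0°, groundspeed 218.3 kt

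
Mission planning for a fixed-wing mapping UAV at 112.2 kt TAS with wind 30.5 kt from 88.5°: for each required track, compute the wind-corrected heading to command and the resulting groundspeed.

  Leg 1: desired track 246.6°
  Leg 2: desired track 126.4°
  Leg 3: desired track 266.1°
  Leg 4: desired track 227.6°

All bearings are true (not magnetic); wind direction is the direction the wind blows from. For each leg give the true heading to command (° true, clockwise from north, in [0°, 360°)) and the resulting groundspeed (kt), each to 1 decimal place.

Leg 1: heading=240.8°, groundspeed=139.9 kt
Leg 2: heading=116.8°, groundspeed=86.6 kt
Leg 3: heading=265.4°, groundspeed=142.7 kt
Leg 4: heading=217.3°, groundspeed=133.5 kt

Leg 1: desired track 246.6°; wind correction -5.8° → command heading 240.8°, groundspeed 139.9 kt
Leg 2: desired track 126.4°; wind correction -9.6° → command heading 116.8°, groundspeed 86.6 kt
Leg 3: desired track 266.1°; wind correction -0.7° → command heading 265.4°, groundspeed 142.7 kt
Leg 4: desired track 227.6°; wind correction -10.3° → command heading 217.3°, groundspeed 133.5 kt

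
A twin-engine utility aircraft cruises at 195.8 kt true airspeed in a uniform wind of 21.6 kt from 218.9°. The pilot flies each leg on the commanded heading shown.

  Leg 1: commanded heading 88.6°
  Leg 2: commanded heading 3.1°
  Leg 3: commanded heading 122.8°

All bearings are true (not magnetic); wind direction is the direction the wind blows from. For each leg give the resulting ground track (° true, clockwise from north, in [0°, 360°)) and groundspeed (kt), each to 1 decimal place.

Leg 1: track=84.1°, groundspeed=210.4 kt
Leg 2: track=6.5°, groundspeed=213.7 kt
Leg 3: track=116.6°, groundspeed=199.3 kt

Leg 1: heading 88.6°; drift -4.5° → track 84.1°, groundspeed 210.4 kt
Leg 2: heading 3.1°; drift +3.4° → track 6.5°, groundspeed 213.7 kt
Leg 3: heading 122.8°; drift -6.2° → track 116.6°, groundspeed 199.3 kt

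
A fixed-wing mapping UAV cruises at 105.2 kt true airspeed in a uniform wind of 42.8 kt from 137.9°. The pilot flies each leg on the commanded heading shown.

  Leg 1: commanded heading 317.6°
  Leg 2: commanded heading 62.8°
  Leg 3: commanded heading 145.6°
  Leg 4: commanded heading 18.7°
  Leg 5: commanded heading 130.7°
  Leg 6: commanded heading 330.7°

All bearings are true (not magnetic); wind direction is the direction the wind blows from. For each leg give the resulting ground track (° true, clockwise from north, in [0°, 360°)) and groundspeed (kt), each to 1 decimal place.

Leg 1: heading 317.6°; drift +0.1° → track 317.7°, groundspeed 148.0 kt
Leg 2: heading 62.8°; drift -23.7° → track 39.1°, groundspeed 102.9 kt
Leg 3: heading 145.6°; drift +5.2° → track 150.8°, groundspeed 63.0 kt
Leg 4: heading 18.7°; drift -16.5° → track 2.2°, groundspeed 131.5 kt
Leg 5: heading 130.7°; drift -4.9° → track 125.8°, groundspeed 63.0 kt
Leg 6: heading 330.7°; drift -3.7° → track 327.0°, groundspeed 147.2 kt

Leg 1: track=317.7°, groundspeed=148.0 kt
Leg 2: track=39.1°, groundspeed=102.9 kt
Leg 3: track=150.8°, groundspeed=63.0 kt
Leg 4: track=2.2°, groundspeed=131.5 kt
Leg 5: track=125.8°, groundspeed=63.0 kt
Leg 6: track=327.0°, groundspeed=147.2 kt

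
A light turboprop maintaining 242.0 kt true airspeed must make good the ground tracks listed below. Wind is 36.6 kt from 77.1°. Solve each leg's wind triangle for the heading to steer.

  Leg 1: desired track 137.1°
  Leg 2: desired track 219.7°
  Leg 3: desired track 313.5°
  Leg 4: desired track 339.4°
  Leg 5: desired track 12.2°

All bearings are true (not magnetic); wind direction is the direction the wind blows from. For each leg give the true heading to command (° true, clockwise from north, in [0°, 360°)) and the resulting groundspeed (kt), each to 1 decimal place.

Leg 1: heading=129.6°, groundspeed=221.6 kt
Leg 2: heading=214.4°, groundspeed=270.1 kt
Leg 3: heading=320.7°, groundspeed=260.3 kt
Leg 4: heading=348.0°, groundspeed=244.2 kt
Leg 5: heading=20.1°, groundspeed=224.2 kt

Leg 1: desired track 137.1°; wind correction -7.5° → command heading 129.6°, groundspeed 221.6 kt
Leg 2: desired track 219.7°; wind correction -5.3° → command heading 214.4°, groundspeed 270.1 kt
Leg 3: desired track 313.5°; wind correction +7.2° → command heading 320.7°, groundspeed 260.3 kt
Leg 4: desired track 339.4°; wind correction +8.6° → command heading 348.0°, groundspeed 244.2 kt
Leg 5: desired track 12.2°; wind correction +7.9° → command heading 20.1°, groundspeed 224.2 kt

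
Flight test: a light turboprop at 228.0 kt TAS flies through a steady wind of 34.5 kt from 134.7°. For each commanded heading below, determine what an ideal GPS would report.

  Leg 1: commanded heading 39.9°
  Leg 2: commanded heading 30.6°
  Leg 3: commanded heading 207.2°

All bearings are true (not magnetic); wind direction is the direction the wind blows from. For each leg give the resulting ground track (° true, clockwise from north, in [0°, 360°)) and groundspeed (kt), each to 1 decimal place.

Leg 1: heading 39.9°; drift -8.5° → track 31.4°, groundspeed 233.4 kt
Leg 2: heading 30.6°; drift -8.1° → track 22.5°, groundspeed 238.8 kt
Leg 3: heading 207.2°; drift +8.6° → track 215.8°, groundspeed 220.1 kt

Leg 1: track=31.4°, groundspeed=233.4 kt
Leg 2: track=22.5°, groundspeed=238.8 kt
Leg 3: track=215.8°, groundspeed=220.1 kt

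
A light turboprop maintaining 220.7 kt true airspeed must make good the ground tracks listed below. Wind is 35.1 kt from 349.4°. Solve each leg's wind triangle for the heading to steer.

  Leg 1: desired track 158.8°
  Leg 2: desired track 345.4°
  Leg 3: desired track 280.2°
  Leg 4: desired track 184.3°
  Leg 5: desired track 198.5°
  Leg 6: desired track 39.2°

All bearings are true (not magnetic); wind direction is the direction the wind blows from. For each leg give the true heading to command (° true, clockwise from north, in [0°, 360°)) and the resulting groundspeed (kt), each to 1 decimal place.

Leg 1: heading=157.1°, groundspeed=255.1 kt
Leg 2: heading=346.0°, groundspeed=185.7 kt
Leg 3: heading=288.8°, groundspeed=205.8 kt
Leg 4: heading=186.6°, groundspeed=254.4 kt
Leg 5: heading=202.9°, groundspeed=250.7 kt
Leg 6: heading=32.2°, groundspeed=196.4 kt

Leg 1: desired track 158.8°; wind correction -1.7° → command heading 157.1°, groundspeed 255.1 kt
Leg 2: desired track 345.4°; wind correction +0.6° → command heading 346.0°, groundspeed 185.7 kt
Leg 3: desired track 280.2°; wind correction +8.6° → command heading 288.8°, groundspeed 205.8 kt
Leg 4: desired track 184.3°; wind correction +2.3° → command heading 186.6°, groundspeed 254.4 kt
Leg 5: desired track 198.5°; wind correction +4.4° → command heading 202.9°, groundspeed 250.7 kt
Leg 6: desired track 39.2°; wind correction -7.0° → command heading 32.2°, groundspeed 196.4 kt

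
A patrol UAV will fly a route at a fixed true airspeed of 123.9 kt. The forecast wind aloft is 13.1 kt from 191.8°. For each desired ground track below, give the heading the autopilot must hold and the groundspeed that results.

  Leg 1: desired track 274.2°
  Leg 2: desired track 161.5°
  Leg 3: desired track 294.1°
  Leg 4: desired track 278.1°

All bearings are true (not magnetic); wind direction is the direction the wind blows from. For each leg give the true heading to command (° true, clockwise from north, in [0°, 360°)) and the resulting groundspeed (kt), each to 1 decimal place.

Leg 1: heading=268.2°, groundspeed=121.5 kt
Leg 2: heading=164.6°, groundspeed=112.4 kt
Leg 3: heading=288.2°, groundspeed=126.0 kt
Leg 4: heading=272.0°, groundspeed=122.4 kt

Leg 1: desired track 274.2°; wind correction -6.0° → command heading 268.2°, groundspeed 121.5 kt
Leg 2: desired track 161.5°; wind correction +3.1° → command heading 164.6°, groundspeed 112.4 kt
Leg 3: desired track 294.1°; wind correction -5.9° → command heading 288.2°, groundspeed 126.0 kt
Leg 4: desired track 278.1°; wind correction -6.1° → command heading 272.0°, groundspeed 122.4 kt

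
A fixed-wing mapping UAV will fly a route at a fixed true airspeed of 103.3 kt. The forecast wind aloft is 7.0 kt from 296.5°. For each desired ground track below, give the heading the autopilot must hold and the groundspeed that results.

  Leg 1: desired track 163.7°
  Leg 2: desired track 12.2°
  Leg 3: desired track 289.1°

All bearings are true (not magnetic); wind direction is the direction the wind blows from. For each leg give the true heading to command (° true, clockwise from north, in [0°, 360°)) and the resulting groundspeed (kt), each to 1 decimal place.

Leg 1: heading=166.5°, groundspeed=107.9 kt
Leg 2: heading=8.4°, groundspeed=101.3 kt
Leg 3: heading=289.6°, groundspeed=96.4 kt

Leg 1: desired track 163.7°; wind correction +2.8° → command heading 166.5°, groundspeed 107.9 kt
Leg 2: desired track 12.2°; wind correction -3.8° → command heading 8.4°, groundspeed 101.3 kt
Leg 3: desired track 289.1°; wind correction +0.5° → command heading 289.6°, groundspeed 96.4 kt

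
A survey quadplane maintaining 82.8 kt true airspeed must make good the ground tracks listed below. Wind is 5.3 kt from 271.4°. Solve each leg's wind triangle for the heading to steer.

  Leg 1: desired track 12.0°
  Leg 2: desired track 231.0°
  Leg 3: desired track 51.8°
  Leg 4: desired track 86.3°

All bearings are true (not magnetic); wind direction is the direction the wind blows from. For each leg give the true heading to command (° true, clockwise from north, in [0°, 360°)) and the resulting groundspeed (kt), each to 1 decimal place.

Leg 1: heading=8.4°, groundspeed=83.6 kt
Leg 2: heading=233.4°, groundspeed=78.7 kt
Leg 3: heading=49.5°, groundspeed=86.8 kt
Leg 4: heading=86.0°, groundspeed=88.1 kt

Leg 1: desired track 12.0°; wind correction -3.6° → command heading 8.4°, groundspeed 83.6 kt
Leg 2: desired track 231.0°; wind correction +2.4° → command heading 233.4°, groundspeed 78.7 kt
Leg 3: desired track 51.8°; wind correction -2.3° → command heading 49.5°, groundspeed 86.8 kt
Leg 4: desired track 86.3°; wind correction -0.3° → command heading 86.0°, groundspeed 88.1 kt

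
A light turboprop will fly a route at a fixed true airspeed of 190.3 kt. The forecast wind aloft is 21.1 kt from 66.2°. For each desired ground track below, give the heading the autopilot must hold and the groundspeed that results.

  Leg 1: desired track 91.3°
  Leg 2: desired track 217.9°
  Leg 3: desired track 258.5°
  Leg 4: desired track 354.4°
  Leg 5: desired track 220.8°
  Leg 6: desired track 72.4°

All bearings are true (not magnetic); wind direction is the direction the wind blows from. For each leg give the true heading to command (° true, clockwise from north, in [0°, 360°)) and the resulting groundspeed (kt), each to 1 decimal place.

Leg 1: heading=88.6°, groundspeed=171.0 kt
Leg 2: heading=214.9°, groundspeed=208.6 kt
Leg 3: heading=259.9°, groundspeed=210.9 kt
Leg 4: heading=0.4°, groundspeed=182.7 kt
Leg 5: heading=218.1°, groundspeed=209.1 kt
Leg 6: heading=71.7°, groundspeed=169.3 kt

Leg 1: desired track 91.3°; wind correction -2.7° → command heading 88.6°, groundspeed 171.0 kt
Leg 2: desired track 217.9°; wind correction -3.0° → command heading 214.9°, groundspeed 208.6 kt
Leg 3: desired track 258.5°; wind correction +1.4° → command heading 259.9°, groundspeed 210.9 kt
Leg 4: desired track 354.4°; wind correction +6.0° → command heading 0.4°, groundspeed 182.7 kt
Leg 5: desired track 220.8°; wind correction -2.7° → command heading 218.1°, groundspeed 209.1 kt
Leg 6: desired track 72.4°; wind correction -0.7° → command heading 71.7°, groundspeed 169.3 kt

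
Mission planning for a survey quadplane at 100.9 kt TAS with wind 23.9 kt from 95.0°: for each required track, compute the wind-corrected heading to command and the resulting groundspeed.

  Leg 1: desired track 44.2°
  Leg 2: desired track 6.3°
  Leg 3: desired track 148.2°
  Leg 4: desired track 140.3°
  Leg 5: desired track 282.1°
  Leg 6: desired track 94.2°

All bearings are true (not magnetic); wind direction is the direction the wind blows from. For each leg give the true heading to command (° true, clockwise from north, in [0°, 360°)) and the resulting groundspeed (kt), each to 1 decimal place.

Leg 1: desired track 44.2°; wind correction +10.6° → command heading 54.8°, groundspeed 84.1 kt
Leg 2: desired track 6.3°; wind correction +13.7° → command heading 20.0°, groundspeed 97.5 kt
Leg 3: desired track 148.2°; wind correction -10.9° → command heading 137.3°, groundspeed 84.8 kt
Leg 4: desired track 140.3°; wind correction -9.7° → command heading 130.6°, groundspeed 82.6 kt
Leg 5: desired track 282.1°; wind correction +1.7° → command heading 283.8°, groundspeed 124.6 kt
Leg 6: desired track 94.2°; wind correction +0.2° → command heading 94.4°, groundspeed 77.0 kt

Leg 1: heading=54.8°, groundspeed=84.1 kt
Leg 2: heading=20.0°, groundspeed=97.5 kt
Leg 3: heading=137.3°, groundspeed=84.8 kt
Leg 4: heading=130.6°, groundspeed=82.6 kt
Leg 5: heading=283.8°, groundspeed=124.6 kt
Leg 6: heading=94.4°, groundspeed=77.0 kt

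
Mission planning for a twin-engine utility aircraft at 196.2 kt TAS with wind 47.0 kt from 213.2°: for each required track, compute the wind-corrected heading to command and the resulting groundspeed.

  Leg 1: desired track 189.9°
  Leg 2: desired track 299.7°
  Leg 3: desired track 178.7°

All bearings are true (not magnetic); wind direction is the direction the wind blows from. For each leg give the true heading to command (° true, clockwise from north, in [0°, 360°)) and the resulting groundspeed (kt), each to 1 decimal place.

Leg 1: desired track 189.9°; wind correction +5.4° → command heading 195.3°, groundspeed 152.2 kt
Leg 2: desired track 299.7°; wind correction -13.8° → command heading 285.9°, groundspeed 187.6 kt
Leg 3: desired track 178.7°; wind correction +7.8° → command heading 186.5°, groundspeed 155.7 kt

Leg 1: heading=195.3°, groundspeed=152.2 kt
Leg 2: heading=285.9°, groundspeed=187.6 kt
Leg 3: heading=186.5°, groundspeed=155.7 kt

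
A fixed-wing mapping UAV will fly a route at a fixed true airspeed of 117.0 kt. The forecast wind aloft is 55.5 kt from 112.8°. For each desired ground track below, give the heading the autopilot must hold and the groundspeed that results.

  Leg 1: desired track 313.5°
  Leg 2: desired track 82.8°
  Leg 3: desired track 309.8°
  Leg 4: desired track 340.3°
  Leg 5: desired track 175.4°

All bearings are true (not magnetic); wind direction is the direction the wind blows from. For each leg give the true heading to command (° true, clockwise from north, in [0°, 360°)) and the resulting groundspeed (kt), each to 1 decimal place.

Leg 1: heading=323.2°, groundspeed=167.3 kt
Leg 2: heading=96.5°, groundspeed=65.6 kt
Leg 3: heading=317.8°, groundspeed=168.9 kt
Leg 4: heading=0.8°, groundspeed=147.1 kt
Leg 5: heading=150.5°, groundspeed=80.6 kt

Leg 1: desired track 313.5°; wind correction +9.7° → command heading 323.2°, groundspeed 167.3 kt
Leg 2: desired track 82.8°; wind correction +13.7° → command heading 96.5°, groundspeed 65.6 kt
Leg 3: desired track 309.8°; wind correction +8.0° → command heading 317.8°, groundspeed 168.9 kt
Leg 4: desired track 340.3°; wind correction +20.5° → command heading 0.8°, groundspeed 147.1 kt
Leg 5: desired track 175.4°; wind correction -24.9° → command heading 150.5°, groundspeed 80.6 kt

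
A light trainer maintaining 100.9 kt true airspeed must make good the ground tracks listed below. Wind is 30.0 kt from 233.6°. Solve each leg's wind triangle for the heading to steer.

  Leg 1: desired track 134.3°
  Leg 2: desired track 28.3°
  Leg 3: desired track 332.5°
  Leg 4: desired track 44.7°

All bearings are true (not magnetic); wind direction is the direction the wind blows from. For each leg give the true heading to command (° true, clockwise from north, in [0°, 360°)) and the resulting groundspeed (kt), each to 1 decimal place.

Leg 1: heading=151.4°, groundspeed=101.3 kt
Leg 2: heading=21.0°, groundspeed=127.2 kt
Leg 3: heading=315.4°, groundspeed=101.1 kt
Leg 4: heading=42.1°, groundspeed=130.4 kt

Leg 1: desired track 134.3°; wind correction +17.1° → command heading 151.4°, groundspeed 101.3 kt
Leg 2: desired track 28.3°; wind correction -7.3° → command heading 21.0°, groundspeed 127.2 kt
Leg 3: desired track 332.5°; wind correction -17.1° → command heading 315.4°, groundspeed 101.1 kt
Leg 4: desired track 44.7°; wind correction -2.6° → command heading 42.1°, groundspeed 130.4 kt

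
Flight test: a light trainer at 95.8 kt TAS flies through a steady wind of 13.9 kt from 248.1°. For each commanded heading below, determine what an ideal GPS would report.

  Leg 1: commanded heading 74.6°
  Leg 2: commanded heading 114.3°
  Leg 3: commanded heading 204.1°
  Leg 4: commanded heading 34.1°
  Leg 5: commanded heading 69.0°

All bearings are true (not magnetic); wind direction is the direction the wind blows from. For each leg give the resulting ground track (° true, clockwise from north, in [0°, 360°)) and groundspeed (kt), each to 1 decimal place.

Leg 1: track=73.8°, groundspeed=109.6 kt
Leg 2: track=108.9°, groundspeed=105.9 kt
Leg 3: track=197.7°, groundspeed=86.3 kt
Leg 4: track=38.2°, groundspeed=107.6 kt
Leg 5: track=68.9°, groundspeed=109.7 kt

Leg 1: heading 74.6°; drift -0.8° → track 73.8°, groundspeed 109.6 kt
Leg 2: heading 114.3°; drift -5.4° → track 108.9°, groundspeed 105.9 kt
Leg 3: heading 204.1°; drift -6.4° → track 197.7°, groundspeed 86.3 kt
Leg 4: heading 34.1°; drift +4.1° → track 38.2°, groundspeed 107.6 kt
Leg 5: heading 69.0°; drift -0.1° → track 68.9°, groundspeed 109.7 kt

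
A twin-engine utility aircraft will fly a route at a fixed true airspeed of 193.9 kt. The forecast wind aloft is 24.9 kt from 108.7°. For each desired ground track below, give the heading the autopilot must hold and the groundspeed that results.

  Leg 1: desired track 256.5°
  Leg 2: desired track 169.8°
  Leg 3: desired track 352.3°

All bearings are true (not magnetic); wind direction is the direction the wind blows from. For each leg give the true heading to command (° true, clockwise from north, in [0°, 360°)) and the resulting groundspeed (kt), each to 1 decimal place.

Leg 1: desired track 256.5°; wind correction -3.9° → command heading 252.6°, groundspeed 214.5 kt
Leg 2: desired track 169.8°; wind correction -6.5° → command heading 163.3°, groundspeed 180.6 kt
Leg 3: desired track 352.3°; wind correction +6.6° → command heading 358.9°, groundspeed 203.7 kt

Leg 1: heading=252.6°, groundspeed=214.5 kt
Leg 2: heading=163.3°, groundspeed=180.6 kt
Leg 3: heading=358.9°, groundspeed=203.7 kt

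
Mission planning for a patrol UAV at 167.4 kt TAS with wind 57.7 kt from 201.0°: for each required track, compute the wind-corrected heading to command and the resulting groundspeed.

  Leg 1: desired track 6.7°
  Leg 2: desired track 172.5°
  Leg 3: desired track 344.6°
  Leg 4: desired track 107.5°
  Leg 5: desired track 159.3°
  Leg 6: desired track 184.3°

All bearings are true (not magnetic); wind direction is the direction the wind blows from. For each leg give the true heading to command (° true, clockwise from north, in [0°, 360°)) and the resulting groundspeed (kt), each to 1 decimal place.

Leg 1: heading=1.8°, groundspeed=222.7 kt
Leg 2: heading=182.0°, groundspeed=114.4 kt
Leg 3: heading=332.8°, groundspeed=210.3 kt
Leg 4: heading=127.6°, groundspeed=160.7 kt
Leg 5: heading=172.6°, groundspeed=119.9 kt
Leg 6: heading=190.0°, groundspeed=111.3 kt

Leg 1: desired track 6.7°; wind correction -4.9° → command heading 1.8°, groundspeed 222.7 kt
Leg 2: desired track 172.5°; wind correction +9.5° → command heading 182.0°, groundspeed 114.4 kt
Leg 3: desired track 344.6°; wind correction -11.8° → command heading 332.8°, groundspeed 210.3 kt
Leg 4: desired track 107.5°; wind correction +20.1° → command heading 127.6°, groundspeed 160.7 kt
Leg 5: desired track 159.3°; wind correction +13.3° → command heading 172.6°, groundspeed 119.9 kt
Leg 6: desired track 184.3°; wind correction +5.7° → command heading 190.0°, groundspeed 111.3 kt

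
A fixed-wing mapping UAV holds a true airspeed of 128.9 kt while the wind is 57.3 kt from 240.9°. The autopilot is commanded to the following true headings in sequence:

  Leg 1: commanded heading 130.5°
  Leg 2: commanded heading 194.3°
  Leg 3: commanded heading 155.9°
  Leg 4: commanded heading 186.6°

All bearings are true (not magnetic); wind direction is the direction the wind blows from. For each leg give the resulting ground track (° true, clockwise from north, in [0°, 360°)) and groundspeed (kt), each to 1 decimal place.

Leg 1: heading 130.5°; drift -19.8° → track 110.7°, groundspeed 158.3 kt
Leg 2: heading 194.3°; drift -24.9° → track 169.4°, groundspeed 98.7 kt
Leg 3: heading 155.9°; drift -24.7° → track 131.2°, groundspeed 136.4 kt
Leg 4: heading 186.6°; drift -26.0° → track 160.6°, groundspeed 106.2 kt

Leg 1: track=110.7°, groundspeed=158.3 kt
Leg 2: track=169.4°, groundspeed=98.7 kt
Leg 3: track=131.2°, groundspeed=136.4 kt
Leg 4: track=160.6°, groundspeed=106.2 kt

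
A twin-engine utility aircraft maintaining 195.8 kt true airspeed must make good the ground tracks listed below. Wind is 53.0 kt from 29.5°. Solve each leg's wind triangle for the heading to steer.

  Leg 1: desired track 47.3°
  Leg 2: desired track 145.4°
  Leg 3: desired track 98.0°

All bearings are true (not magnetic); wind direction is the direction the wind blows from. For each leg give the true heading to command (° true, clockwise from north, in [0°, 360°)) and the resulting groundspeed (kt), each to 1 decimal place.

Leg 1: desired track 47.3°; wind correction -4.7° → command heading 42.6°, groundspeed 144.7 kt
Leg 2: desired track 145.4°; wind correction -14.1° → command heading 131.3°, groundspeed 213.1 kt
Leg 3: desired track 98.0°; wind correction -14.6° → command heading 83.4°, groundspeed 170.1 kt

Leg 1: heading=42.6°, groundspeed=144.7 kt
Leg 2: heading=131.3°, groundspeed=213.1 kt
Leg 3: heading=83.4°, groundspeed=170.1 kt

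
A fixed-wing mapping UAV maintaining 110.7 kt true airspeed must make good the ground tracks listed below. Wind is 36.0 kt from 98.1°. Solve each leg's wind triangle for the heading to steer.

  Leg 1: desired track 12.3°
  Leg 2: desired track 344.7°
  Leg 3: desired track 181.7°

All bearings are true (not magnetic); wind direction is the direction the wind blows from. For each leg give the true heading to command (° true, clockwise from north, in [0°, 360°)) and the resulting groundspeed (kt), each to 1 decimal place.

Leg 1: desired track 12.3°; wind correction +18.9° → command heading 31.2°, groundspeed 102.1 kt
Leg 2: desired track 344.7°; wind correction +17.4° → command heading 2.1°, groundspeed 120.0 kt
Leg 3: desired track 181.7°; wind correction -18.9° → command heading 162.8°, groundspeed 100.7 kt

Leg 1: heading=31.2°, groundspeed=102.1 kt
Leg 2: heading=2.1°, groundspeed=120.0 kt
Leg 3: heading=162.8°, groundspeed=100.7 kt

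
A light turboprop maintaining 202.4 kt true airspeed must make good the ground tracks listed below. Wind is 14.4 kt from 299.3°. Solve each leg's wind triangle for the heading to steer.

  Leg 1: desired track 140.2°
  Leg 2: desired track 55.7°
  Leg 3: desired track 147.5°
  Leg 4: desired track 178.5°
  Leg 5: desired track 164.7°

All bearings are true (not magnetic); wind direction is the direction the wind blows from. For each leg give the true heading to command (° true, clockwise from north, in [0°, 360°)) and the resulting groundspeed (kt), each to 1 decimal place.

Leg 1: desired track 140.2°; wind correction +1.5° → command heading 141.7°, groundspeed 215.8 kt
Leg 2: desired track 55.7°; wind correction -3.7° → command heading 52.0°, groundspeed 208.4 kt
Leg 3: desired track 147.5°; wind correction +1.9° → command heading 149.4°, groundspeed 215.0 kt
Leg 4: desired track 178.5°; wind correction +3.5° → command heading 182.0°, groundspeed 209.4 kt
Leg 5: desired track 164.7°; wind correction +2.9° → command heading 167.6°, groundspeed 212.3 kt

Leg 1: heading=141.7°, groundspeed=215.8 kt
Leg 2: heading=52.0°, groundspeed=208.4 kt
Leg 3: heading=149.4°, groundspeed=215.0 kt
Leg 4: heading=182.0°, groundspeed=209.4 kt
Leg 5: heading=167.6°, groundspeed=212.3 kt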